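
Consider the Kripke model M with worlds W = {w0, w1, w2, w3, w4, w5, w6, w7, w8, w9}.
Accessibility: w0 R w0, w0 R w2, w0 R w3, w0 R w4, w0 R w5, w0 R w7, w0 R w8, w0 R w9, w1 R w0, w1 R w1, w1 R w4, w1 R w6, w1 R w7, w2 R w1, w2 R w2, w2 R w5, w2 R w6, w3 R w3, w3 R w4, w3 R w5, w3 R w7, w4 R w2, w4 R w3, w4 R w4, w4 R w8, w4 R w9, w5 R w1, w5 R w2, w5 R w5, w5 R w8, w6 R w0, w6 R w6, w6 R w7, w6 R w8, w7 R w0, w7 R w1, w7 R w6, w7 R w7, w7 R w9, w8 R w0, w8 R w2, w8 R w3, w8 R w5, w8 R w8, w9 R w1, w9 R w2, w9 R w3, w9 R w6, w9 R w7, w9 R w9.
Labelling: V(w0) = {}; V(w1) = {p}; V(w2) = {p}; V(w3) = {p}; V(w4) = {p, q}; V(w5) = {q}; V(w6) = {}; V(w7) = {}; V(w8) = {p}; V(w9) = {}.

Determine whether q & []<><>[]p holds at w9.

No

At w9: q is false, []<><>[]p is false, so q & []<><>[]p is false.
  At w9: []<><>[]p requires <><>[]p at every successor {w1, w2, w3, w6, w7, w9}.
    <><>[]p fails at w1, so []<><>[]p is false at w9.
      At w1: <><>[]p requires <>[]p at some successor in {w0, w1, w4, w6, w7}.
        At w0: <>[]p is false.
        At w1: <>[]p is false.
        At w4: <>[]p is false.
        At w6: <>[]p is false.
        At w7: <>[]p is false.
      So <><>[]p is false at w1.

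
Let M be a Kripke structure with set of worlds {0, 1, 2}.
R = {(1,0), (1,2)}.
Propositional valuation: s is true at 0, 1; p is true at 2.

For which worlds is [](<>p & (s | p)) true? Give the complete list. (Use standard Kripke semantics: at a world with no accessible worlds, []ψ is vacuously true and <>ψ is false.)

Let φ = [](<>p & (s | p)). Evaluate φ at each world:
  0 (successors ∅): φ is true.
  1 (successors {0, 2}): φ is false.
  2 (successors ∅): φ is true.
For instance, at 1:
  At 1: [](<>p & (s | p)) requires <>p & (s | p) at every successor {0, 2}.
    <>p & (s | p) fails at 0, so [](<>p & (s | p)) is false at 1.
      At 0: <>p is false, s | p is true, so <>p & (s | p) is false.
Satisfying worlds: {0, 2}

0, 2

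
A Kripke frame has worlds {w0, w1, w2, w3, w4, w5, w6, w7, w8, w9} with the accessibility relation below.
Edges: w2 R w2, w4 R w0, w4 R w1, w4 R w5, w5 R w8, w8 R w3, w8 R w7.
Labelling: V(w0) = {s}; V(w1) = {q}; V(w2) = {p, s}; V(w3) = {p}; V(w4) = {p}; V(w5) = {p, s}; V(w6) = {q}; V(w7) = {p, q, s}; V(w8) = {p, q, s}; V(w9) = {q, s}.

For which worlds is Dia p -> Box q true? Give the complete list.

Recall that Box ψ holds at a world iff ψ holds at every accessible world, and Dia ψ holds iff ψ holds at some accessible world.
Let φ = Dia p -> Box q. Evaluate φ at each world:
  w0 (successors ∅): φ is true.
  w1 (successors ∅): φ is true.
  w2 (successors {w2}): φ is false.
  w3 (successors ∅): φ is true.
  w4 (successors {w0, w1, w5}): φ is false.
  w5 (successors {w8}): φ is true.
  w6 (successors ∅): φ is true.
  w7 (successors ∅): φ is true.
  w8 (successors {w3, w7}): φ is false.
  w9 (successors ∅): φ is true.
For instance, at w5:
  At w5: Dia p is true, Box q is true, so Dia p -> Box q is true.
    At w5: Dia p requires p at some successor in {w8}.
      p holds at w8, so Dia p is true at w5.
    At w5: Box q requires q at every successor {w8}.
      At w8: q is true.
    So Box q is true at w5.
Satisfying worlds: {w0, w1, w3, w5, w6, w7, w9}

w0, w1, w3, w5, w6, w7, w9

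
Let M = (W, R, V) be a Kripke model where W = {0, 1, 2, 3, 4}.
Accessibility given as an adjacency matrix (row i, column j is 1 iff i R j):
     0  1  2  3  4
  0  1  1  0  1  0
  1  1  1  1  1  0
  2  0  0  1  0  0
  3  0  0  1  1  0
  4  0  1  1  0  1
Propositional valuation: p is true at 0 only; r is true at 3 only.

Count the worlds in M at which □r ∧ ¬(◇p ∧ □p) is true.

Let φ = □r ∧ ¬(◇p ∧ □p). Evaluate φ at each world:
  0 (successors {0, 1, 3}): φ is false.
  1 (successors {0, 1, 2, 3}): φ is false.
  2 (successors {2}): φ is false.
  3 (successors {2, 3}): φ is false.
  4 (successors {1, 2, 4}): φ is false.
For instance, at 2:
  At 2: □r is false, ¬(◇p ∧ □p) is true, so □r ∧ ¬(◇p ∧ □p) is false.
    At 2: □r requires r at every successor {2}.
      r fails at 2, so □r is false at 2.
    At 2: ◇p ∧ □p is false, so ¬(◇p ∧ □p) is true.
      At 2: ◇p is false, □p is false, so ◇p ∧ □p is false.
Satisfying worlds: none.

0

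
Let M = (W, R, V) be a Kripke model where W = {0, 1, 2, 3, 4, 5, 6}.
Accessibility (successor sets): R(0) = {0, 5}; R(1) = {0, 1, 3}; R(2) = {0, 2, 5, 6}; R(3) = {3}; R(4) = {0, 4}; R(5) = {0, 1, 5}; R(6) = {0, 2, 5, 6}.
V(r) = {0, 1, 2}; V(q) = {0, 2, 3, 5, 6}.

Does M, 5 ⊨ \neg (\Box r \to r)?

No

At 5: \Box r \to r is true, so \neg (\Box r \to r) is false.
  At 5: \Box r is false, r is false, so \Box r \to r is true.
    At 5: \Box r requires r at every successor {0, 1, 5}.
      r fails at 5, so \Box r is false at 5.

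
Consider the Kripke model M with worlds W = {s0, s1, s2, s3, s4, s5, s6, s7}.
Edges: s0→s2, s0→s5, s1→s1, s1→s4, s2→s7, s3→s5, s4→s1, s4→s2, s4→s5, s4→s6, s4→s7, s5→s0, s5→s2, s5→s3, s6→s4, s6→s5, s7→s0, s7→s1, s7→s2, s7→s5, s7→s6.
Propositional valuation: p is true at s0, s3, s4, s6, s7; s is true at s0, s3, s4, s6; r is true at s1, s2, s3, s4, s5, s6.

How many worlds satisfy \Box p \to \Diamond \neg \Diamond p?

7

Let φ = \Box p \to \Diamond \neg \Diamond p. Evaluate φ at each world:
  s0 (successors {s2, s5}): φ is true.
  s1 (successors {s1, s4}): φ is true.
  s2 (successors {s7}): φ is false.
  s3 (successors {s5}): φ is true.
  s4 (successors {s1, s2, s5, s6, s7}): φ is true.
  s5 (successors {s0, s2, s3}): φ is true.
  s6 (successors {s4, s5}): φ is true.
  s7 (successors {s0, s1, s2, s5, s6}): φ is true.
For instance, at s0:
  At s0: \Box p is false, \Diamond \neg \Diamond p is false, so \Box p \to \Diamond \neg \Diamond p is true.
    At s0: \Box p requires p at every successor {s2, s5}.
      p fails at s2, so \Box p is false at s0.
    At s0: \Diamond \neg \Diamond p requires \neg \Diamond p at some successor in {s2, s5}.
      At s2: \neg \Diamond p is false.
      At s5: \neg \Diamond p is false.
    So \Diamond \neg \Diamond p is false at s0.
Satisfying worlds: {s0, s1, s3, s4, s5, s6, s7}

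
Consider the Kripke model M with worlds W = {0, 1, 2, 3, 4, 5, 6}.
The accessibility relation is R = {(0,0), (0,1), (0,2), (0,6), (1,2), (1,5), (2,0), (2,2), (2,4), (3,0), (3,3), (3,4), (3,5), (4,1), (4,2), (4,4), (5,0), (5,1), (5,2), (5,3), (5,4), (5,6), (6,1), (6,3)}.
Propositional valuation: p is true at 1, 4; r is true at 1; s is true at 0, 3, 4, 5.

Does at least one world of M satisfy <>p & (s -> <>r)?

Yes

Let φ = <>p & (s -> <>r). Evaluate φ at each world:
  0 (successors {0, 1, 2, 6}): φ is true.
  1 (successors {2, 5}): φ is false.
  2 (successors {0, 2, 4}): φ is true.
  3 (successors {0, 3, 4, 5}): φ is false.
  4 (successors {1, 2, 4}): φ is true.
  5 (successors {0, 1, 2, 3, 4, 6}): φ is true.
  6 (successors {1, 3}): φ is true.
Detail at 0 (witness):
  At 0: <>p is true, s -> <>r is true, so <>p & (s -> <>r) is true.
    At 0: <>p requires p at some successor in {0, 1, 2, 6}.
      p holds at 1, so <>p is true at 0.
    At 0: s is true, <>r is true, so s -> <>r is true.
      At 0: <>r requires r at some successor in {0, 1, 2, 6}.
        r holds at 1, so <>r is true at 0.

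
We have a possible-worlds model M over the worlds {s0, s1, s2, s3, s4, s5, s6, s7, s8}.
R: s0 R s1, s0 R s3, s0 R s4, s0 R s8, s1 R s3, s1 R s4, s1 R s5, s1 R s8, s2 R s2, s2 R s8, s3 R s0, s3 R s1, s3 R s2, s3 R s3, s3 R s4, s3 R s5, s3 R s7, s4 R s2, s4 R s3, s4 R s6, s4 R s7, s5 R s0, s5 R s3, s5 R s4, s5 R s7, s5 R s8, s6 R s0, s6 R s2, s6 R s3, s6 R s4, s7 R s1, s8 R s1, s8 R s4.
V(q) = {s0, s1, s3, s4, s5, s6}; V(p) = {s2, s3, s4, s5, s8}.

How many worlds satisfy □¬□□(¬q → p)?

4

Let φ = □¬□□(¬q → p). Evaluate φ at each world:
  s0 (successors {s1, s3, s4, s8}): φ is true.
  s1 (successors {s3, s4, s5, s8}): φ is true.
  s2 (successors {s2, s8}): φ is false.
  s3 (successors {s0, s1, s2, s3, s4, s5, s7}): φ is false.
  s4 (successors {s2, s3, s6, s7}): φ is false.
  s5 (successors {s0, s3, s4, s7, s8}): φ is false.
  s6 (successors {s0, s2, s3, s4}): φ is false.
  s7 (successors {s1}): φ is true.
  s8 (successors {s1, s4}): φ is true.
For instance, at s7:
  At s7: □¬□□(¬q → p) requires ¬□□(¬q → p) at every successor {s1}.
      At s1: □□(¬q → p) is false, so ¬□□(¬q → p) is true.
  So □¬□□(¬q → p) is true at s7.
Satisfying worlds: {s0, s1, s7, s8}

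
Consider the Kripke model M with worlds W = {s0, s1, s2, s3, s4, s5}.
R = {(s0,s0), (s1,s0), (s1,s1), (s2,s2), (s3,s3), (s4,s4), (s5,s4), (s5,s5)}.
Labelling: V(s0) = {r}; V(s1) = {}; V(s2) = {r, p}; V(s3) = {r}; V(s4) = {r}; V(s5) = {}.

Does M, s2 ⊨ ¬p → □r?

Yes

Recall that □ψ holds at a world iff ψ holds at every accessible world, and ◇ψ holds iff ψ holds at some accessible world.
At s2: ¬p is false, □r is true, so ¬p → □r is true.
  At s2: □r requires r at every successor {s2}.
    At s2: r is true.
  So □r is true at s2.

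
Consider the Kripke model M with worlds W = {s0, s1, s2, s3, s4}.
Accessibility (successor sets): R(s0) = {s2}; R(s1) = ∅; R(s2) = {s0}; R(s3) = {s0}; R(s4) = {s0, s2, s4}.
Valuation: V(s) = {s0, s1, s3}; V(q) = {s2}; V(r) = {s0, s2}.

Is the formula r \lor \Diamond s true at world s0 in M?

At s0: r is true, \Diamond s is false, so r \lor \Diamond s is true.
  At s0: \Diamond s requires s at some successor in {s2}.
    At s2: s is false.
  So \Diamond s is false at s0.

Yes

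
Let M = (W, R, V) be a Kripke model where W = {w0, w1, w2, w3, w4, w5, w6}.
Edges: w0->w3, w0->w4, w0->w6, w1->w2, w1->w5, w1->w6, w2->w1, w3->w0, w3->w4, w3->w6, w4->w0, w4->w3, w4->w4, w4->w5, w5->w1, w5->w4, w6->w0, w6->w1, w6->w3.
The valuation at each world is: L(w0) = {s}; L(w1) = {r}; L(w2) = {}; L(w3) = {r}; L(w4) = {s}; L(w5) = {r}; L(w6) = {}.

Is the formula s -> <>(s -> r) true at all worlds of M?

Yes

Let φ = s -> <>(s -> r). Evaluate φ at each world:
  w0 (successors {w3, w4, w6}): φ is true.
  w1 (successors {w2, w5, w6}): φ is true.
  w2 (successors {w1}): φ is true.
  w3 (successors {w0, w4, w6}): φ is true.
  w4 (successors {w0, w3, w4, w5}): φ is true.
  w5 (successors {w1, w4}): φ is true.
  w6 (successors {w0, w1, w3}): φ is true.
For instance, at w1:
  At w1: s is false, <>(s -> r) is true, so s -> <>(s -> r) is true.
    At w1: <>(s -> r) requires s -> r at some successor in {w2, w5, w6}.
      s -> r holds at w2, so <>(s -> r) is true at w1.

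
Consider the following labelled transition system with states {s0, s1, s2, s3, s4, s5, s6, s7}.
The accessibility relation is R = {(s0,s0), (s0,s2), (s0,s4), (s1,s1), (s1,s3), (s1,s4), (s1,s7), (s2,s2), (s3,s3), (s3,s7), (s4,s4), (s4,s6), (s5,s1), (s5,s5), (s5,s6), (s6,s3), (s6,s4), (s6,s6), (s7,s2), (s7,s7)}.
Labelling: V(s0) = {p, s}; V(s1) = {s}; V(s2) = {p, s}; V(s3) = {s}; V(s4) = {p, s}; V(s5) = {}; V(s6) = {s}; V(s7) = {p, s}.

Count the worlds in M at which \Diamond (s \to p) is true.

8

Let φ = \Diamond (s \to p). Evaluate φ at each world:
  s0 (successors {s0, s2, s4}): φ is true.
  s1 (successors {s1, s3, s4, s7}): φ is true.
  s2 (successors {s2}): φ is true.
  s3 (successors {s3, s7}): φ is true.
  s4 (successors {s4, s6}): φ is true.
  s5 (successors {s1, s5, s6}): φ is true.
  s6 (successors {s3, s4, s6}): φ is true.
  s7 (successors {s2, s7}): φ is true.
For instance, at s1:
  At s1: \Diamond (s \to p) requires s \to p at some successor in {s1, s3, s4, s7}.
    s \to p holds at s4, so \Diamond (s \to p) is true at s1.
Satisfying worlds: {s0, s1, s2, s3, s4, s5, s6, s7}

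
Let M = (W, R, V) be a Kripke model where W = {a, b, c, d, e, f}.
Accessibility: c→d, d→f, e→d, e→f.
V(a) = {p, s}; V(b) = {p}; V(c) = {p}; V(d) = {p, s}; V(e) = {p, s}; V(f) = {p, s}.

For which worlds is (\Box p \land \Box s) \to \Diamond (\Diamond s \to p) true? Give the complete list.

c, d, e

Let φ = (\Box p \land \Box s) \to \Diamond (\Diamond s \to p). Evaluate φ at each world:
  a (successors ∅): φ is false.
  b (successors ∅): φ is false.
  c (successors {d}): φ is true.
  d (successors {f}): φ is true.
  e (successors {d, f}): φ is true.
  f (successors ∅): φ is false.
For instance, at c:
  At c: \Box p \land \Box s is true, \Diamond (\Diamond s \to p) is true, so (\Box p \land \Box s) \to \Diamond (\Diamond s \to p) is true.
    At c: \Box p is true, \Box s is true, so \Box p \land \Box s is true.
      At c: \Box p requires p at every successor {d}.
        At d: p is true.
      So \Box p is true at c.
      At c: \Box s requires s at every successor {d}.
        At d: s is true.
      So \Box s is true at c.
    At c: \Diamond (\Diamond s \to p) requires \Diamond s \to p at some successor in {d}.
      \Diamond s \to p holds at d, so \Diamond (\Diamond s \to p) is true at c.
Satisfying worlds: {c, d, e}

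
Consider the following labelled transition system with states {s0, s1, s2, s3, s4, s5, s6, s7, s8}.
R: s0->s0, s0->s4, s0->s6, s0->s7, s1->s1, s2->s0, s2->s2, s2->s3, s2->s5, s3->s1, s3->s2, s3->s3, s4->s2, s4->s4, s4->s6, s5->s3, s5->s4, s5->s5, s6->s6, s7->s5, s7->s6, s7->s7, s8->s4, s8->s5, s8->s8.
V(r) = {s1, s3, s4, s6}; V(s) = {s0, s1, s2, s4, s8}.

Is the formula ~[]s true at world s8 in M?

At s8: []s is false, so ~[]s is true.
  At s8: []s requires s at every successor {s4, s5, s8}.
    s fails at s5, so []s is false at s8.

Yes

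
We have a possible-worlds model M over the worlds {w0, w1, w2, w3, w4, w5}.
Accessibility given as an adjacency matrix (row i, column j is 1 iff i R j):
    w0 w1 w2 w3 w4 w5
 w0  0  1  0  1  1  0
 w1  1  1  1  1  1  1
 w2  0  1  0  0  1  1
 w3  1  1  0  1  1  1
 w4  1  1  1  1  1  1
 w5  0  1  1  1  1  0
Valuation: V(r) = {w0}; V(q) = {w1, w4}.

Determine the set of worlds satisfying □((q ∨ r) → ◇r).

w0, w2, w5

Let φ = □((q ∨ r) → ◇r). Evaluate φ at each world:
  w0 (successors {w1, w3, w4}): φ is true.
  w1 (successors {w0, w1, w2, w3, w4, w5}): φ is false.
  w2 (successors {w1, w4, w5}): φ is true.
  w3 (successors {w0, w1, w3, w4, w5}): φ is false.
  w4 (successors {w0, w1, w2, w3, w4, w5}): φ is false.
  w5 (successors {w1, w2, w3, w4}): φ is true.
For instance, at w4:
  At w4: □((q ∨ r) → ◇r) requires (q ∨ r) → ◇r at every successor {w0, w1, w2, w3, w4, w5}.
    (q ∨ r) → ◇r fails at w0, so □((q ∨ r) → ◇r) is false at w4.
      At w0: q ∨ r is true, ◇r is false, so (q ∨ r) → ◇r is false.
Satisfying worlds: {w0, w2, w5}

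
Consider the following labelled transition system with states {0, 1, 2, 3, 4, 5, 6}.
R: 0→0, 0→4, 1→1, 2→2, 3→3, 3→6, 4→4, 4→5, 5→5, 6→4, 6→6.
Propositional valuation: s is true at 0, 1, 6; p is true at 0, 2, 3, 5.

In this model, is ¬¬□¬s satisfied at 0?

No

At 0: ¬□¬s is true, so ¬¬□¬s is false.
  At 0: □¬s is false, so ¬□¬s is true.
    At 0: □¬s requires ¬s at every successor {0, 4}.
      ¬s fails at 0, so □¬s is false at 0.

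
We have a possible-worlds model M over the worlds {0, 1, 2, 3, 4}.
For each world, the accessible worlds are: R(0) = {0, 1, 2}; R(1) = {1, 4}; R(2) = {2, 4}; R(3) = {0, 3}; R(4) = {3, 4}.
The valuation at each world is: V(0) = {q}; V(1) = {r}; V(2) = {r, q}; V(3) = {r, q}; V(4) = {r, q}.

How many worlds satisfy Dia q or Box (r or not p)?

5

Let φ = Dia q or Box (r or not p). Evaluate φ at each world:
  0 (successors {0, 1, 2}): φ is true.
  1 (successors {1, 4}): φ is true.
  2 (successors {2, 4}): φ is true.
  3 (successors {0, 3}): φ is true.
  4 (successors {3, 4}): φ is true.
For instance, at 4:
  At 4: Dia q is true, Box (r or not p) is true, so Dia q or Box (r or not p) is true.
    At 4: Dia q requires q at some successor in {3, 4}.
      q holds at 3, so Dia q is true at 4.
    At 4: Box (r or not p) requires r or not p at every successor {3, 4}.
      At 3: r or not p is true.
      At 4: r or not p is true.
    So Box (r or not p) is true at 4.
Satisfying worlds: {0, 1, 2, 3, 4}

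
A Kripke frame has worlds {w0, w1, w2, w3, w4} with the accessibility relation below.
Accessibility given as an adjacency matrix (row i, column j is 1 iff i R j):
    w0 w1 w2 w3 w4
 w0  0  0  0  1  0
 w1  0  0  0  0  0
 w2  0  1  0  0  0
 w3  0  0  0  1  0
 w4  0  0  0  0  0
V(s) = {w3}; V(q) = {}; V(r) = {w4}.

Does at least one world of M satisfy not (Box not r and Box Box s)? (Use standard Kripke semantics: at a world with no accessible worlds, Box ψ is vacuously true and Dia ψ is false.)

Let φ = not (Box not r and Box Box s). Evaluate φ at each world:
  w0 (successors {w3}): φ is false.
  w1 (successors ∅): φ is false.
  w2 (successors {w1}): φ is false.
  w3 (successors {w3}): φ is false.
  w4 (successors ∅): φ is false.
For instance, at w0:
  At w0: Box not r and Box Box s is true, so not (Box not r and Box Box s) is false.
    At w0: Box not r is true, Box Box s is true, so Box not r and Box Box s is true.
      At w0: Box not r requires not r at every successor {w3}.
        At w3: not r is true.
      So Box not r is true at w0.
      At w0: Box Box s requires Box s at every successor {w3}.
        At w3: Box s is true.
      So Box Box s is true at w0.

No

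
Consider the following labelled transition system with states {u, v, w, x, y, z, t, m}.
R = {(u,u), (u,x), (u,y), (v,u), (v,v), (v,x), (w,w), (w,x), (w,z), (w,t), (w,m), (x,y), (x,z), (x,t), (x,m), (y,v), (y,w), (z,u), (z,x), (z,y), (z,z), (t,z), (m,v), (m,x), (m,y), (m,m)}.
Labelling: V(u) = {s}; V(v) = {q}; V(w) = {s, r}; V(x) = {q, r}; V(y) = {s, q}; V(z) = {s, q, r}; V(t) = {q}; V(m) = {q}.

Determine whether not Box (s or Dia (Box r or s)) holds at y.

At y: Box (s or Dia (Box r or s)) is true, so not Box (s or Dia (Box r or s)) is false.
  At y: Box (s or Dia (Box r or s)) requires s or Dia (Box r or s) at every successor {v, w}.
      At v: s is false, Dia (Box r or s) is true, so s or Dia (Box r or s) is true.
      At w: s is true, Dia (Box r or s) is true, so s or Dia (Box r or s) is true.
  So Box (s or Dia (Box r or s)) is true at y.

No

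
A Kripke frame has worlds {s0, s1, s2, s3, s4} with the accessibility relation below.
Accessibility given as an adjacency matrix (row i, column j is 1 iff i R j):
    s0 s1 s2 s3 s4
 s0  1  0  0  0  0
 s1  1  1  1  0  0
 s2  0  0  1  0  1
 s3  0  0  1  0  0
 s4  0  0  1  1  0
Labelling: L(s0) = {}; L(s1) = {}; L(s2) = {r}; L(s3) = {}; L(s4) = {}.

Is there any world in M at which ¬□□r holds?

Yes

Recall that □ψ holds at a world iff ψ holds at every accessible world, and ◇ψ holds iff ψ holds at some accessible world.
Let φ = ¬□□r. Evaluate φ at each world:
  s0 (successors {s0}): φ is true.
  s1 (successors {s0, s1, s2}): φ is true.
  s2 (successors {s2, s4}): φ is true.
  s3 (successors {s2}): φ is true.
  s4 (successors {s2, s3}): φ is true.
Detail at s0 (witness):
  At s0: □□r is false, so ¬□□r is true.
    At s0: □□r requires □r at every successor {s0}.
      □r fails at s0, so □□r is false at s0.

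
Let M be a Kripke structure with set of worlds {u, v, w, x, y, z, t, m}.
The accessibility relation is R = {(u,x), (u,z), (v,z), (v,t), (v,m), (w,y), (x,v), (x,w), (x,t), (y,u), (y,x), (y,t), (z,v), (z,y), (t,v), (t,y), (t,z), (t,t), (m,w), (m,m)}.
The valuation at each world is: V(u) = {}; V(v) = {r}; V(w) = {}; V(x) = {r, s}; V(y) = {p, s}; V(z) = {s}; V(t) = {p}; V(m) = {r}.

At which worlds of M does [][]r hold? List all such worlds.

Let φ = [][]r. Evaluate φ at each world:
  u (successors {x, z}): φ is false.
  v (successors {z, t, m}): φ is false.
  w (successors {y}): φ is false.
  x (successors {v, w, t}): φ is false.
  y (successors {u, x, t}): φ is false.
  z (successors {v, y}): φ is false.
  t (successors {v, y, z, t}): φ is false.
  m (successors {w, m}): φ is false.
For instance, at x:
  At x: [][]r requires []r at every successor {v, w, t}.
    []r fails at v, so [][]r is false at x.
      At v: []r requires r at every successor {z, t, m}.
        r fails at z, so []r is false at v.
Satisfying worlds: none.

none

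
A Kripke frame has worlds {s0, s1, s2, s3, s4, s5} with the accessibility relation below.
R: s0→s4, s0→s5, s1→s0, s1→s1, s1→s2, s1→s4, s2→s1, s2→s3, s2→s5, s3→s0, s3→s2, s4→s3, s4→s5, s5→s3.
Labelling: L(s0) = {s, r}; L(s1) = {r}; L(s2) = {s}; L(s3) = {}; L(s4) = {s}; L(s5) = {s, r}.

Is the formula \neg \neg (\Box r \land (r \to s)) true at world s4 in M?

At s4: \neg (\Box r \land (r \to s)) is true, so \neg \neg (\Box r \land (r \to s)) is false.
  At s4: \Box r \land (r \to s) is false, so \neg (\Box r \land (r \to s)) is true.
    At s4: \Box r is false, r \to s is true, so \Box r \land (r \to s) is false.
      At s4: \Box r requires r at every successor {s3, s5}.
        r fails at s3, so \Box r is false at s4.

No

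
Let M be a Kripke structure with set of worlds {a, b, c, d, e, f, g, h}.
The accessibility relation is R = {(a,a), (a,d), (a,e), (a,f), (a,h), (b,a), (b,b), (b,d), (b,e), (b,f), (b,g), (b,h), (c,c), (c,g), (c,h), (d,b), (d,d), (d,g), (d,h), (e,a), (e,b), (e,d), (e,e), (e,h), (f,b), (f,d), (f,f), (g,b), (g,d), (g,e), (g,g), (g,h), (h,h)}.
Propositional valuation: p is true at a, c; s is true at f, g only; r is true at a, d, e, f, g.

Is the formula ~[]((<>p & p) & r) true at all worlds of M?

Recall that []ψ holds at a world iff ψ holds at every accessible world, and <>ψ holds iff ψ holds at some accessible world.
Let φ = ~[]((<>p & p) & r). Evaluate φ at each world:
  a (successors {a, d, e, f, h}): φ is true.
  b (successors {a, b, d, e, f, g, h}): φ is true.
  c (successors {c, g, h}): φ is true.
  d (successors {b, d, g, h}): φ is true.
  e (successors {a, b, d, e, h}): φ is true.
  f (successors {b, d, f}): φ is true.
  g (successors {b, d, e, g, h}): φ is true.
  h (successors {h}): φ is true.
For instance, at g:
  At g: []((<>p & p) & r) is false, so ~[]((<>p & p) & r) is true.
    At g: []((<>p & p) & r) requires (<>p & p) & r at every successor {b, d, e, g, h}.
      (<>p & p) & r fails at b, so []((<>p & p) & r) is false at g.

Yes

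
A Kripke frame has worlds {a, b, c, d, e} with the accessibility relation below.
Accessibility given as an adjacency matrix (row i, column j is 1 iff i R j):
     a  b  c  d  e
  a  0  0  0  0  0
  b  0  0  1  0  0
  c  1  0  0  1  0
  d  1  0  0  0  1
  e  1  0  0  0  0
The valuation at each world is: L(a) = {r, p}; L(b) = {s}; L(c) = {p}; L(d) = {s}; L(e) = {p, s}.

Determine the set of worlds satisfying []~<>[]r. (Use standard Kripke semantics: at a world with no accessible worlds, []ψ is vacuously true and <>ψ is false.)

Recall that []ψ holds at a world iff ψ holds at every accessible world, and <>ψ holds iff ψ holds at some accessible world.
Let φ = []~<>[]r. Evaluate φ at each world:
  a (successors ∅): φ is true.
  b (successors {c}): φ is false.
  c (successors {a, d}): φ is false.
  d (successors {a, e}): φ is false.
  e (successors {a}): φ is true.
For instance, at b:
  At b: []~<>[]r requires ~<>[]r at every successor {c}.
    ~<>[]r fails at c, so []~<>[]r is false at b.
      At c: <>[]r is true, so ~<>[]r is false.
Satisfying worlds: {a, e}

a, e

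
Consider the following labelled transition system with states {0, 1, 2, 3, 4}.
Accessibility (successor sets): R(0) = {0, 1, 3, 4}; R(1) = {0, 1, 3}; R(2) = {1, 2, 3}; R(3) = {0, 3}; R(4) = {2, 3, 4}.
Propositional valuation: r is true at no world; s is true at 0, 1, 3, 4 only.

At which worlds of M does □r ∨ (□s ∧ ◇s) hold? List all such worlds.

0, 1, 3

Let φ = □r ∨ (□s ∧ ◇s). Evaluate φ at each world:
  0 (successors {0, 1, 3, 4}): φ is true.
  1 (successors {0, 1, 3}): φ is true.
  2 (successors {1, 2, 3}): φ is false.
  3 (successors {0, 3}): φ is true.
  4 (successors {2, 3, 4}): φ is false.
For instance, at 1:
  At 1: □r is false, □s ∧ ◇s is true, so □r ∨ (□s ∧ ◇s) is true.
    At 1: □r requires r at every successor {0, 1, 3}.
      r fails at 0, so □r is false at 1.
    At 1: □s is true, ◇s is true, so □s ∧ ◇s is true.
      At 1: □s requires s at every successor {0, 1, 3}.
        At 0: s is true.
        At 1: s is true.
        At 3: s is true.
      So □s is true at 1.
      At 1: ◇s requires s at some successor in {0, 1, 3}.
        s holds at 0, so ◇s is true at 1.
Satisfying worlds: {0, 1, 3}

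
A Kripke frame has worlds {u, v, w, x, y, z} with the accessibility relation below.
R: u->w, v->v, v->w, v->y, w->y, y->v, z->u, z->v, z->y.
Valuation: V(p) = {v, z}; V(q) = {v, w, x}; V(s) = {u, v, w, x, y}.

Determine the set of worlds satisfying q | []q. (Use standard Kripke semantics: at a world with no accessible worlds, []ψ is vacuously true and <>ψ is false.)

Let φ = q | []q. Evaluate φ at each world:
  u (successors {w}): φ is true.
  v (successors {v, w, y}): φ is true.
  w (successors {y}): φ is true.
  x (successors ∅): φ is true.
  y (successors {v}): φ is true.
  z (successors {u, v, y}): φ is false.
For instance, at w:
  At w: q is true, []q is false, so q | []q is true.
    At w: []q requires q at every successor {y}.
      q fails at y, so []q is false at w.
Satisfying worlds: {u, v, w, x, y}

u, v, w, x, y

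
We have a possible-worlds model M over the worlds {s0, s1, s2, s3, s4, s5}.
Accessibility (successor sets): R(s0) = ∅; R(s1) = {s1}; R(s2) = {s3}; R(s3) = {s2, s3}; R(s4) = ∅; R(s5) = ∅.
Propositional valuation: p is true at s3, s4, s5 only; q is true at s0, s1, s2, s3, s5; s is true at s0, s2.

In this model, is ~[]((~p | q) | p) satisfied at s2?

Recall that []ψ holds at a world iff ψ holds at every accessible world, and <>ψ holds iff ψ holds at some accessible world.
At s2: []((~p | q) | p) is true, so ~[]((~p | q) | p) is false.
  At s2: []((~p | q) | p) requires (~p | q) | p at every successor {s3}.
    At s3: (~p | q) | p is true.
  So []((~p | q) | p) is true at s2.

No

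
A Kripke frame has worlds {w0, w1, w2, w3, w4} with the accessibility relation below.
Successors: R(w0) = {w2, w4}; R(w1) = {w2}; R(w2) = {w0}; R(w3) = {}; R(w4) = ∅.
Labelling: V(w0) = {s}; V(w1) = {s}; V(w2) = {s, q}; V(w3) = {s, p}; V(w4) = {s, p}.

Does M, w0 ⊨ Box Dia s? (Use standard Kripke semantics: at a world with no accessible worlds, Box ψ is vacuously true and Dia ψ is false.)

Recall that Box ψ holds at a world iff ψ holds at every accessible world, and Dia ψ holds iff ψ holds at some accessible world.
At w0: Box Dia s requires Dia s at every successor {w2, w4}.
  Dia s fails at w4, so Box Dia s is false at w0.
    At w4: no accessible worlds, so Dia s is false.

No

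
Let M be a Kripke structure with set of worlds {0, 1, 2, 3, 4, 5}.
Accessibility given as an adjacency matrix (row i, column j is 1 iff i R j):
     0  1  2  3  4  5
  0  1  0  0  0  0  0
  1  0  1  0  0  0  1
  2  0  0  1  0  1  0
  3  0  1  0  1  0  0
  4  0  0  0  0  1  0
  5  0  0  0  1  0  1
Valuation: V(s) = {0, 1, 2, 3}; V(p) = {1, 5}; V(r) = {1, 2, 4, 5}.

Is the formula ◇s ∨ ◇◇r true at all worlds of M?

Yes

Let φ = ◇s ∨ ◇◇r. Evaluate φ at each world:
  0 (successors {0}): φ is true.
  1 (successors {1, 5}): φ is true.
  2 (successors {2, 4}): φ is true.
  3 (successors {1, 3}): φ is true.
  4 (successors {4}): φ is true.
  5 (successors {3, 5}): φ is true.
For instance, at 2:
  At 2: ◇s is true, ◇◇r is true, so ◇s ∨ ◇◇r is true.
    At 2: ◇s requires s at some successor in {2, 4}.
      s holds at 2, so ◇s is true at 2.
    At 2: ◇◇r requires ◇r at some successor in {2, 4}.
      ◇r holds at 2, so ◇◇r is true at 2.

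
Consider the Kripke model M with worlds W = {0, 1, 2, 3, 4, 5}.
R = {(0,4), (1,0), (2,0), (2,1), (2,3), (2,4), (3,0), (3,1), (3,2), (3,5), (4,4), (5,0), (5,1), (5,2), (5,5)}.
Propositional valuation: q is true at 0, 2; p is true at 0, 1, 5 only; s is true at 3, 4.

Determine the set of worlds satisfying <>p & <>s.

2

Recall that <>ψ holds at a world iff ψ holds at some accessible world.
Let φ = <>p & <>s. Evaluate φ at each world:
  0 (successors {4}): φ is false.
  1 (successors {0}): φ is false.
  2 (successors {0, 1, 3, 4}): φ is true.
  3 (successors {0, 1, 2, 5}): φ is false.
  4 (successors {4}): φ is false.
  5 (successors {0, 1, 2, 5}): φ is false.
For instance, at 5:
  At 5: <>p is true, <>s is false, so <>p & <>s is false.
    At 5: <>p requires p at some successor in {0, 1, 2, 5}.
      p holds at 0, so <>p is true at 5.
    At 5: <>s requires s at some successor in {0, 1, 2, 5}.
      At 0: s is false.
      At 1: s is false.
      At 2: s is false.
      At 5: s is false.
    So <>s is false at 5.
Satisfying worlds: {2}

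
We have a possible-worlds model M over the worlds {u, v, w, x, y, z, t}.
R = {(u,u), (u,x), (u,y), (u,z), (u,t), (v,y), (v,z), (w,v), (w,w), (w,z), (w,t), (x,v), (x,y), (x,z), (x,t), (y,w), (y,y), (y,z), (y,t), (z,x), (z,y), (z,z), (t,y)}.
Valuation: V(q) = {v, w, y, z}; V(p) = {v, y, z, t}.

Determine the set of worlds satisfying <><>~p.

Let φ = <><>~p. Evaluate φ at each world:
  u (successors {u, x, y, z, t}): φ is true.
  v (successors {y, z}): φ is true.
  w (successors {v, w, z, t}): φ is true.
  x (successors {v, y, z, t}): φ is true.
  y (successors {w, y, z, t}): φ is true.
  z (successors {x, y, z}): φ is true.
  t (successors {y}): φ is true.
For instance, at z:
  At z: <><>~p requires <>~p at some successor in {x, y, z}.
    <>~p holds at y, so <><>~p is true at z.
      At y: <>~p requires ~p at some successor in {w, y, z, t}.
        ~p holds at w, so <>~p is true at y.
Satisfying worlds: {u, v, w, x, y, z, t}

u, v, w, x, y, z, t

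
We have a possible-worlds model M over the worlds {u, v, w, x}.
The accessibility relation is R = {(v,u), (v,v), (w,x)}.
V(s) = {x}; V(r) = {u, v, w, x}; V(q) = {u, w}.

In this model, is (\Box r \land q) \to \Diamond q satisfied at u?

At u: \Box r \land q is true, \Diamond q is false, so (\Box r \land q) \to \Diamond q is false.
  At u: \Box r is true, q is true, so \Box r \land q is true.
    At u: no accessible worlds, so \Box r holds vacuously.
  At u: no accessible worlds, so \Diamond q is false.

No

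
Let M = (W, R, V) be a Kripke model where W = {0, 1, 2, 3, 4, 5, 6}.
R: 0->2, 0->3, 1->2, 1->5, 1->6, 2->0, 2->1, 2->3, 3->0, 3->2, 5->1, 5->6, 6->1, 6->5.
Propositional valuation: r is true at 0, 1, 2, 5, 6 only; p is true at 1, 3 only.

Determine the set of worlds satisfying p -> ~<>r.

Let φ = p -> ~<>r. Evaluate φ at each world:
  0 (successors {2, 3}): φ is true.
  1 (successors {2, 5, 6}): φ is false.
  2 (successors {0, 1, 3}): φ is true.
  3 (successors {0, 2}): φ is false.
  4 (successors ∅): φ is true.
  5 (successors {1, 6}): φ is true.
  6 (successors {1, 5}): φ is true.
For instance, at 1:
  At 1: p is true, ~<>r is false, so p -> ~<>r is false.
    At 1: <>r is true, so ~<>r is false.
      At 1: <>r requires r at some successor in {2, 5, 6}.
        r holds at 2, so <>r is true at 1.
Satisfying worlds: {0, 2, 4, 5, 6}

0, 2, 4, 5, 6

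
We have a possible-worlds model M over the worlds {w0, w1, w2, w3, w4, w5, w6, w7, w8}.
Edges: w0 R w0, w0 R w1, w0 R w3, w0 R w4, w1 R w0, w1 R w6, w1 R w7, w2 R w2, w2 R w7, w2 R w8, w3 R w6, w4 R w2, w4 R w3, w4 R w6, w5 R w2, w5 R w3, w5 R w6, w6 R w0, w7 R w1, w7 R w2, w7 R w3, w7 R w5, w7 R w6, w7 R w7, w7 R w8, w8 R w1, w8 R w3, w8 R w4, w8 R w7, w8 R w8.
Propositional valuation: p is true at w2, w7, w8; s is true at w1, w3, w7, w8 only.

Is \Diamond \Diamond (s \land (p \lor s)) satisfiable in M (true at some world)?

Yes

Let φ = \Diamond \Diamond (s \land (p \lor s)). Evaluate φ at each world:
  w0 (successors {w0, w1, w3, w4}): φ is true.
  w1 (successors {w0, w6, w7}): φ is true.
  w2 (successors {w2, w7, w8}): φ is true.
  w3 (successors {w6}): φ is false.
  w4 (successors {w2, w3, w6}): φ is true.
  w5 (successors {w2, w3, w6}): φ is true.
  w6 (successors {w0}): φ is true.
  w7 (successors {w1, w2, w3, w5, w6, w7, w8}): φ is true.
  w8 (successors {w1, w3, w4, w7, w8}): φ is true.
Detail at w0 (witness):
  At w0: \Diamond \Diamond (s \land (p \lor s)) requires \Diamond (s \land (p \lor s)) at some successor in {w0, w1, w3, w4}.
    \Diamond (s \land (p \lor s)) holds at w0, so \Diamond \Diamond (s \land (p \lor s)) is true at w0.
      At w0: \Diamond (s \land (p \lor s)) requires s \land (p \lor s) at some successor in {w0, w1, w3, w4}.
        s \land (p \lor s) holds at w1, so \Diamond (s \land (p \lor s)) is true at w0.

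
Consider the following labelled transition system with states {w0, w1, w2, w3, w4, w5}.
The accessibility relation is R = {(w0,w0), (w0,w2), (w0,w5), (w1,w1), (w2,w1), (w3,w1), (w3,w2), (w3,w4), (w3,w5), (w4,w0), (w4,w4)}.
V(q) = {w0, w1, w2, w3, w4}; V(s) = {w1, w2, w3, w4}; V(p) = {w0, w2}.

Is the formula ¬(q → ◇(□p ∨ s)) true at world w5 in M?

Recall that □ψ holds at a world iff ψ holds at every accessible world, and ◇ψ holds iff ψ holds at some accessible world.
At w5: q → ◇(□p ∨ s) is true, so ¬(q → ◇(□p ∨ s)) is false.
  At w5: q is false, ◇(□p ∨ s) is false, so q → ◇(□p ∨ s) is true.
    At w5: no accessible worlds, so ◇(□p ∨ s) is false.

No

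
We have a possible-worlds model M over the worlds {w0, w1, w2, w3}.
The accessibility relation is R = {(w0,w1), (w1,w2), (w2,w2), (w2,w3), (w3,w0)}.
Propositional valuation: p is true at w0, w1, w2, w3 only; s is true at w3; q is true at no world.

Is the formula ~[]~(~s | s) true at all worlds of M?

Yes

Let φ = ~[]~(~s | s). Evaluate φ at each world:
  w0 (successors {w1}): φ is true.
  w1 (successors {w2}): φ is true.
  w2 (successors {w2, w3}): φ is true.
  w3 (successors {w0}): φ is true.
For instance, at w0:
  At w0: []~(~s | s) is false, so ~[]~(~s | s) is true.
    At w0: []~(~s | s) requires ~(~s | s) at every successor {w1}.
      ~(~s | s) fails at w1, so []~(~s | s) is false at w0.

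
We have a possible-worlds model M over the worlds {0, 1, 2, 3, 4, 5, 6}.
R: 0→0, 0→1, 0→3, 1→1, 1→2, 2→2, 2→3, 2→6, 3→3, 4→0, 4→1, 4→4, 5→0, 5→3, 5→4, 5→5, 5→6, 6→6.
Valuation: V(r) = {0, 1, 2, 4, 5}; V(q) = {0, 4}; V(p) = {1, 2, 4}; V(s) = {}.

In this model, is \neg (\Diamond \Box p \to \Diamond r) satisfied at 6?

Recall that \Box ψ holds at a world iff ψ holds at every accessible world, and \Diamond ψ holds iff ψ holds at some accessible world.
At 6: \Diamond \Box p \to \Diamond r is true, so \neg (\Diamond \Box p \to \Diamond r) is false.
  At 6: \Diamond \Box p is false, \Diamond r is false, so \Diamond \Box p \to \Diamond r is true.
    At 6: \Diamond \Box p requires \Box p at some successor in {6}.
      At 6: \Box p is false.
    So \Diamond \Box p is false at 6.
    At 6: \Diamond r requires r at some successor in {6}.
      At 6: r is false.
    So \Diamond r is false at 6.

No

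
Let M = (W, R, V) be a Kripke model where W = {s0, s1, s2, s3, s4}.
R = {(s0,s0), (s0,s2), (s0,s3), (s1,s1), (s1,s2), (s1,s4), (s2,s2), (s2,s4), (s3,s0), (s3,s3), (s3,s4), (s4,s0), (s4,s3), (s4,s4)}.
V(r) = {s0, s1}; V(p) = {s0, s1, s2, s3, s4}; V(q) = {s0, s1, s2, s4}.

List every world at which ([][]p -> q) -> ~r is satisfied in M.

Let φ = ([][]p -> q) -> ~r. Evaluate φ at each world:
  s0 (successors {s0, s2, s3}): φ is false.
  s1 (successors {s1, s2, s4}): φ is false.
  s2 (successors {s2, s4}): φ is true.
  s3 (successors {s0, s3, s4}): φ is true.
  s4 (successors {s0, s3, s4}): φ is true.
For instance, at s1:
  At s1: [][]p -> q is true, ~r is false, so ([][]p -> q) -> ~r is false.
    At s1: [][]p is true, q is true, so [][]p -> q is true.
      At s1: [][]p requires []p at every successor {s1, s2, s4}.
        At s1: []p is true.
        At s2: []p is true.
        At s4: []p is true.
      So [][]p is true at s1.
Satisfying worlds: {s2, s3, s4}

s2, s3, s4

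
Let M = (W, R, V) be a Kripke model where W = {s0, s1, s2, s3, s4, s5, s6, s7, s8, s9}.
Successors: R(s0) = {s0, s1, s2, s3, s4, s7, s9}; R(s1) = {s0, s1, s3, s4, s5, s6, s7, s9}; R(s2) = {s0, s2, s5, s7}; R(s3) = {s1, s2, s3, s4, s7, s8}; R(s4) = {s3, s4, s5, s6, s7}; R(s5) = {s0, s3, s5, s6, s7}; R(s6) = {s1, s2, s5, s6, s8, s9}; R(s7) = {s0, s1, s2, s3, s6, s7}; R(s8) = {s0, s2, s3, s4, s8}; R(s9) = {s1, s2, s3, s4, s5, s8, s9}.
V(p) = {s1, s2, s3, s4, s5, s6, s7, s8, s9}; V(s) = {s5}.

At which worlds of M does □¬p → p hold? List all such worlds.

s0, s1, s2, s3, s4, s5, s6, s7, s8, s9

Recall that □ψ holds at a world iff ψ holds at every accessible world, and ◇ψ holds iff ψ holds at some accessible world.
Let φ = □¬p → p. Evaluate φ at each world:
  s0 (successors {s0, s1, s2, s3, s4, s7, s9}): φ is true.
  s1 (successors {s0, s1, s3, s4, s5, s6, s7, s9}): φ is true.
  s2 (successors {s0, s2, s5, s7}): φ is true.
  s3 (successors {s1, s2, s3, s4, s7, s8}): φ is true.
  s4 (successors {s3, s4, s5, s6, s7}): φ is true.
  s5 (successors {s0, s3, s5, s6, s7}): φ is true.
  s6 (successors {s1, s2, s5, s6, s8, s9}): φ is true.
  s7 (successors {s0, s1, s2, s3, s6, s7}): φ is true.
  s8 (successors {s0, s2, s3, s4, s8}): φ is true.
  s9 (successors {s1, s2, s3, s4, s5, s8, s9}): φ is true.
For instance, at s6:
  At s6: □¬p is false, p is true, so □¬p → p is true.
    At s6: □¬p requires ¬p at every successor {s1, s2, s5, s6, s8, s9}.
      ¬p fails at s1, so □¬p is false at s6.
Satisfying worlds: {s0, s1, s2, s3, s4, s5, s6, s7, s8, s9}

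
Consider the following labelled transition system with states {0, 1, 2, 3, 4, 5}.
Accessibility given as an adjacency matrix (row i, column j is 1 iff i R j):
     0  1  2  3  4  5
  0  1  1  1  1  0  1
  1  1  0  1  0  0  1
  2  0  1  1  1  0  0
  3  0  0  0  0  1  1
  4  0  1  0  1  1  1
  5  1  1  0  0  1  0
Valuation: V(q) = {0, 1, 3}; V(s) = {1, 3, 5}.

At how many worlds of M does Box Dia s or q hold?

6

Let φ = Box Dia s or q. Evaluate φ at each world:
  0 (successors {0, 1, 2, 3, 5}): φ is true.
  1 (successors {0, 2, 5}): φ is true.
  2 (successors {1, 2, 3}): φ is true.
  3 (successors {4, 5}): φ is true.
  4 (successors {1, 3, 4, 5}): φ is true.
  5 (successors {0, 1, 4}): φ is true.
For instance, at 5:
  At 5: Box Dia s is true, q is false, so Box Dia s or q is true.
    At 5: Box Dia s requires Dia s at every successor {0, 1, 4}.
      At 0: Dia s is true.
      At 1: Dia s is true.
      At 4: Dia s is true.
    So Box Dia s is true at 5.
Satisfying worlds: {0, 1, 2, 3, 4, 5}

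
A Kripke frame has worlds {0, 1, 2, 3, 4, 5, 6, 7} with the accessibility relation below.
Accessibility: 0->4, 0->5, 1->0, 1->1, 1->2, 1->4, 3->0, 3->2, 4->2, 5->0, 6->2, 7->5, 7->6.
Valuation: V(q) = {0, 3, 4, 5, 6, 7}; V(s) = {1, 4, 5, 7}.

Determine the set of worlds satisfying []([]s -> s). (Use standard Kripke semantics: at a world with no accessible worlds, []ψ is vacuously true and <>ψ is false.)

Let φ = []([]s -> s). Evaluate φ at each world:
  0 (successors {4, 5}): φ is true.
  1 (successors {0, 1, 2, 4}): φ is false.
  2 (successors ∅): φ is true.
  3 (successors {0, 2}): φ is false.
  4 (successors {2}): φ is false.
  5 (successors {0}): φ is false.
  6 (successors {2}): φ is false.
  7 (successors {5, 6}): φ is true.
For instance, at 7:
  At 7: []([]s -> s) requires []s -> s at every successor {5, 6}.
      At 5: []s is false, s is true, so []s -> s is true.
      At 6: []s is false, s is false, so []s -> s is true.
  So []([]s -> s) is true at 7.
Satisfying worlds: {0, 2, 7}

0, 2, 7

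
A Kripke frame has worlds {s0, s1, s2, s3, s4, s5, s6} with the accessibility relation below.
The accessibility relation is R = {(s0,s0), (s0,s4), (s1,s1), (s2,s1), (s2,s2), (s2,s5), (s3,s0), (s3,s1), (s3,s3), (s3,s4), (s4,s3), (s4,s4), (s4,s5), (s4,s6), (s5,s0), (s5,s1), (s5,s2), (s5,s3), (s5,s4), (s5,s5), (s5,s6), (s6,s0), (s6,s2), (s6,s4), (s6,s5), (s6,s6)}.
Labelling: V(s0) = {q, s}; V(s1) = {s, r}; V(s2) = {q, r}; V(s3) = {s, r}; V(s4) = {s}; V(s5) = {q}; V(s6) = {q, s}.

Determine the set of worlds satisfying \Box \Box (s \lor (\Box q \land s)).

s1

Recall that \Box ψ holds at a world iff ψ holds at every accessible world, and \Diamond ψ holds iff ψ holds at some accessible world.
Let φ = \Box \Box (s \lor (\Box q \land s)). Evaluate φ at each world:
  s0 (successors {s0, s4}): φ is false.
  s1 (successors {s1}): φ is true.
  s2 (successors {s1, s2, s5}): φ is false.
  s3 (successors {s0, s1, s3, s4}): φ is false.
  s4 (successors {s3, s4, s5, s6}): φ is false.
  s5 (successors {s0, s1, s2, s3, s4, s5, s6}): φ is false.
  s6 (successors {s0, s2, s4, s5, s6}): φ is false.
For instance, at s0:
  At s0: \Box \Box (s \lor (\Box q \land s)) requires \Box (s \lor (\Box q \land s)) at every successor {s0, s4}.
    \Box (s \lor (\Box q \land s)) fails at s4, so \Box \Box (s \lor (\Box q \land s)) is false at s0.
      At s4: \Box (s \lor (\Box q \land s)) requires s \lor (\Box q \land s) at every successor {s3, s4, s5, s6}.
        s \lor (\Box q \land s) fails at s5, so \Box (s \lor (\Box q \land s)) is false at s4.
Satisfying worlds: {s1}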